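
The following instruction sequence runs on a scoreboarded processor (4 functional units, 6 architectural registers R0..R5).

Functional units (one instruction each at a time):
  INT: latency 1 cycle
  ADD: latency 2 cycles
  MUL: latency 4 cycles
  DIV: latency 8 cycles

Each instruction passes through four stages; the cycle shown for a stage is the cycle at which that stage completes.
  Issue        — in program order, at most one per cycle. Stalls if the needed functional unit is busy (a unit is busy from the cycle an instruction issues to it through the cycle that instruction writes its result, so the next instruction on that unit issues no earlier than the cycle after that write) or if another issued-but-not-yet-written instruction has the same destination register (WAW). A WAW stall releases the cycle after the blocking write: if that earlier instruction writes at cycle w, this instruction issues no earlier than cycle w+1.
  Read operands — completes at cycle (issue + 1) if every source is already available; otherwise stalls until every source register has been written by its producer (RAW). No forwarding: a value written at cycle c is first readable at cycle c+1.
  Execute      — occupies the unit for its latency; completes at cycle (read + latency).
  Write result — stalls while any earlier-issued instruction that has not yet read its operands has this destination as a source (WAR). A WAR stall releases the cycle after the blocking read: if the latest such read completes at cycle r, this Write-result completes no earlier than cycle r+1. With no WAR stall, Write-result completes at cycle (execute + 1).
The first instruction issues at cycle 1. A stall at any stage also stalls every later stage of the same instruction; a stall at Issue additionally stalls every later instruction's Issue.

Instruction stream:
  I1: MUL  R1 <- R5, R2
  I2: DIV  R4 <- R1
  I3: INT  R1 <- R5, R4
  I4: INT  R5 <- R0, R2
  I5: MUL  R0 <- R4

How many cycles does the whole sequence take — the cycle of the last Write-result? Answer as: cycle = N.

cycle = 28

  I1 | 1 | 2 | 6 | 7
  I2 | 2 | 8 | 16 | 17   RAW R1: wait I1 write@7
  I3 | 8 | 18 | 19 | 20   WAW R1: wait I1 write@7 · RAW R4: wait I2 write@17
  I4 | 21 | 22 | 23 | 24   struct: INT busy until I3 writes@20
  I5 | 22 | 23 | 27 | 28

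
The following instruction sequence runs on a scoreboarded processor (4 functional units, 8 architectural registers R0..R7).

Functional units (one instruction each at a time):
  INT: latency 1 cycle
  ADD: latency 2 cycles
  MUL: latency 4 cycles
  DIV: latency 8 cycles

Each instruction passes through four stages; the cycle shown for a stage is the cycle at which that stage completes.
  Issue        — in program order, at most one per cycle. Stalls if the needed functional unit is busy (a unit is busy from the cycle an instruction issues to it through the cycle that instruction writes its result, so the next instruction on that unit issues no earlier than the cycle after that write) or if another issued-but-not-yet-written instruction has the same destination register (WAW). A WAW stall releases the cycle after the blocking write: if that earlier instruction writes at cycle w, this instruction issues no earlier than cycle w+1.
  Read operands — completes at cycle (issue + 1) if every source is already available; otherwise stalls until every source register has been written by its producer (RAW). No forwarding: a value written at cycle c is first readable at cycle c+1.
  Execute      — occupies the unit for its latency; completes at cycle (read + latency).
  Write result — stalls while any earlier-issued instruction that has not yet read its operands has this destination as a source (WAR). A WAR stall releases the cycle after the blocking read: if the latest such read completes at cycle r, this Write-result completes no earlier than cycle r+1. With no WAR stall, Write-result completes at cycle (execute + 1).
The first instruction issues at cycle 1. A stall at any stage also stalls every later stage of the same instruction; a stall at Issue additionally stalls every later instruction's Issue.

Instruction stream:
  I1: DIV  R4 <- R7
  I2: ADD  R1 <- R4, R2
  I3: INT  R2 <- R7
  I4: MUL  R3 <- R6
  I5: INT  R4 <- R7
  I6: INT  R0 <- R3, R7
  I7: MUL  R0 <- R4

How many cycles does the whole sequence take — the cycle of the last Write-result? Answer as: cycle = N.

cycle = 28

cycle 1: I1 dispatched to DIV
cycle 2: I1 operands ready; I2 dispatched to ADD
cycle 3: I3 dispatched to INT
cycle 4: I3 operands ready; I4 dispatched to MUL
cycle 5: I3 complete; I4 operands ready
cycle 9: I4 complete
cycle 10: I1 complete; R3←I4
cycle 11: R4←I1
cycle 12: I2 operands ready
cycle 13: R2←I3
cycle 14: I2 complete; I5 dispatched to INT
cycle 15: R1←I2; I5 operands ready
cycle 16: I5 complete
cycle 17: R4←I5
cycle 18: I6 dispatched to INT
cycle 19: I6 operands ready
cycle 20: I6 complete
cycle 21: R0←I6
cycle 22: I7 dispatched to MUL
cycle 23: I7 operands ready
cycle 27: I7 complete
cycle 28: R0←I7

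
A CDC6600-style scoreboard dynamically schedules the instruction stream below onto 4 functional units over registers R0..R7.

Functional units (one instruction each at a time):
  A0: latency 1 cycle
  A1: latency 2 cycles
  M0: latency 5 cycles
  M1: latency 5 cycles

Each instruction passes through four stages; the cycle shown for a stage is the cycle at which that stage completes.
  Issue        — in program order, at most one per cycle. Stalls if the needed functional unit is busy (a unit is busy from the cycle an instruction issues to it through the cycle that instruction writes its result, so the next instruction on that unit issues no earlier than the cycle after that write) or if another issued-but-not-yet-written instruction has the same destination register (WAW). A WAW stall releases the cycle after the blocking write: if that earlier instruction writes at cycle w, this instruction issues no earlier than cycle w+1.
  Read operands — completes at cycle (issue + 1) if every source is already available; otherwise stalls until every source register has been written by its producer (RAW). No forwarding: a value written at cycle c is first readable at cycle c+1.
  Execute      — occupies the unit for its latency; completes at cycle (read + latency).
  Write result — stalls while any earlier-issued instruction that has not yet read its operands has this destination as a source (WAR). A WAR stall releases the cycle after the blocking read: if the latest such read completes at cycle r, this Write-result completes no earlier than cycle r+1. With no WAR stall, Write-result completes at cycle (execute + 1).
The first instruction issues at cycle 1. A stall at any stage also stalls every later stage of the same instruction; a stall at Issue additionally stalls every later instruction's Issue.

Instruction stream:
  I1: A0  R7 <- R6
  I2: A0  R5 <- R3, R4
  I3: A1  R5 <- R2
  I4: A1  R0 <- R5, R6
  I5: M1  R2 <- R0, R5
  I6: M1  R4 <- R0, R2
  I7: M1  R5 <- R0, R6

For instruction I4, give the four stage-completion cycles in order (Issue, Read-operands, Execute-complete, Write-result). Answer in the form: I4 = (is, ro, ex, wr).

I4 = (14, 15, 17, 18)

[I1] 1/2/3/4
[I2] 5/6/7/8  (struct: A0 busy until I1 writes@4)
[I3] 9/10/12/13  (WAW R5: wait I2 write@8)
[I4] 14/15/17/18  (struct: A1 busy until I3 writes@13)
[I5] 15/19/24/25  (RAW R0: wait I4 write@18)
[I6] 26/27/32/33  (struct: M1 busy until I5 writes@25)
[I7] 34/35/40/41  (struct: M1 busy until I6 writes@33)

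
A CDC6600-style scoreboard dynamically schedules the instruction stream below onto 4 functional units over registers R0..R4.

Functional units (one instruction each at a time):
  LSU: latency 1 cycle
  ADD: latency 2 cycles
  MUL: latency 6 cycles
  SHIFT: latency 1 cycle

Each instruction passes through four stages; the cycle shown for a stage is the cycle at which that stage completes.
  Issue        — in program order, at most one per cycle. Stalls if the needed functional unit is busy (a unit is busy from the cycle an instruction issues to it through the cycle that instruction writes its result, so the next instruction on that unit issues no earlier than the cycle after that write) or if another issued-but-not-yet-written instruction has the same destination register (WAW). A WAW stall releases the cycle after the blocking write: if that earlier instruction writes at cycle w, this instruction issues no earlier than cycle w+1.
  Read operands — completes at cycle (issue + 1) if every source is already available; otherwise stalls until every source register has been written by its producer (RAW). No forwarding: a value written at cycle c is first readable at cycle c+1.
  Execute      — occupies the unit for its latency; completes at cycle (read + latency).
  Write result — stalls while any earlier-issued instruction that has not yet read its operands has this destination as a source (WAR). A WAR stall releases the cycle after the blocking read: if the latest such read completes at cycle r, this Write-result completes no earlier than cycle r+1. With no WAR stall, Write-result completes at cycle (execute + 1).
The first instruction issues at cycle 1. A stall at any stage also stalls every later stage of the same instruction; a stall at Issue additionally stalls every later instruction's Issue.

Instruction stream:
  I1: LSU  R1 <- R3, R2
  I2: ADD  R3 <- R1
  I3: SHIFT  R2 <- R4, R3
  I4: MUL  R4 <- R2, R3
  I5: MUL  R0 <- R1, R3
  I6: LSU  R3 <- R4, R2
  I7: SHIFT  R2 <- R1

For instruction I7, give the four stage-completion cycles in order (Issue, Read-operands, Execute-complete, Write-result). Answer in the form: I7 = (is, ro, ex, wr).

I7 = (22, 23, 24, 25)

1) issue 1, read 2, done 3, write 4
2) issue 2, read 5, done 7, write 8  <RAW R1: wait I1 write@4>
3) issue 3, read 9, done 10, write 11  <RAW R3: wait I2 write@8>
4) issue 4, read 12, done 18, write 19  <RAW R2: wait I3 write@11>
5) issue 20, read 21, done 27, write 28  <struct: MUL busy until I4 writes@19>
6) issue 21, read 22, done 23, write 24
7) issue 22, read 23, done 24, write 25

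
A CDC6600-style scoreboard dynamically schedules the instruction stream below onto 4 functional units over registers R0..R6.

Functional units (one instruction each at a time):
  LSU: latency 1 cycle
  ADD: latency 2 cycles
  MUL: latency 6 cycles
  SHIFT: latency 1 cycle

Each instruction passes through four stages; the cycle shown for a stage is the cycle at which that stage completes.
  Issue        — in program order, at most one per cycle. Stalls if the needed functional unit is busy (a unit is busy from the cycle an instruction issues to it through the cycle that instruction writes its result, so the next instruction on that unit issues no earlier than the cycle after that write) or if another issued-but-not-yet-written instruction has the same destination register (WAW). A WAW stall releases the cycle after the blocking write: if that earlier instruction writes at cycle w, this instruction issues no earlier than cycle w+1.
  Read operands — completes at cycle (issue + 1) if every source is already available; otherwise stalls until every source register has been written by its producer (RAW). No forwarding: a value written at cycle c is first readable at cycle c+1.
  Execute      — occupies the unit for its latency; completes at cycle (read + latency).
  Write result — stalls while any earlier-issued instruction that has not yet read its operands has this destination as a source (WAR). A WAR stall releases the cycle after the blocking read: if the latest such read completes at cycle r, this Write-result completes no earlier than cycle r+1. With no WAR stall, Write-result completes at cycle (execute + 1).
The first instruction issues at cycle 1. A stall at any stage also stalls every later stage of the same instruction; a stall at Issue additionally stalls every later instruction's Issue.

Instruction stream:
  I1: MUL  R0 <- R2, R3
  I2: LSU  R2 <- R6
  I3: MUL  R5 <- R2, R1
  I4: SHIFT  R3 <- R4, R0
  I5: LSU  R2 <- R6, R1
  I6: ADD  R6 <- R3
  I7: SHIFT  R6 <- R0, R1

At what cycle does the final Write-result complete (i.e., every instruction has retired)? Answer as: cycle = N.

  I1 | 1 | 2 | 8 | 9
  I2 | 2 | 3 | 4 | 5
  I3 | 10 | 11 | 17 | 18   struct: MUL busy until I1 writes@9
  I4 | 11 | 12 | 13 | 14
  I5 | 12 | 13 | 14 | 15
  I6 | 13 | 15 | 17 | 18   RAW R3: wait I4 write@14
  I7 | 19 | 20 | 21 | 22   WAW R6: wait I6 write@18

cycle = 22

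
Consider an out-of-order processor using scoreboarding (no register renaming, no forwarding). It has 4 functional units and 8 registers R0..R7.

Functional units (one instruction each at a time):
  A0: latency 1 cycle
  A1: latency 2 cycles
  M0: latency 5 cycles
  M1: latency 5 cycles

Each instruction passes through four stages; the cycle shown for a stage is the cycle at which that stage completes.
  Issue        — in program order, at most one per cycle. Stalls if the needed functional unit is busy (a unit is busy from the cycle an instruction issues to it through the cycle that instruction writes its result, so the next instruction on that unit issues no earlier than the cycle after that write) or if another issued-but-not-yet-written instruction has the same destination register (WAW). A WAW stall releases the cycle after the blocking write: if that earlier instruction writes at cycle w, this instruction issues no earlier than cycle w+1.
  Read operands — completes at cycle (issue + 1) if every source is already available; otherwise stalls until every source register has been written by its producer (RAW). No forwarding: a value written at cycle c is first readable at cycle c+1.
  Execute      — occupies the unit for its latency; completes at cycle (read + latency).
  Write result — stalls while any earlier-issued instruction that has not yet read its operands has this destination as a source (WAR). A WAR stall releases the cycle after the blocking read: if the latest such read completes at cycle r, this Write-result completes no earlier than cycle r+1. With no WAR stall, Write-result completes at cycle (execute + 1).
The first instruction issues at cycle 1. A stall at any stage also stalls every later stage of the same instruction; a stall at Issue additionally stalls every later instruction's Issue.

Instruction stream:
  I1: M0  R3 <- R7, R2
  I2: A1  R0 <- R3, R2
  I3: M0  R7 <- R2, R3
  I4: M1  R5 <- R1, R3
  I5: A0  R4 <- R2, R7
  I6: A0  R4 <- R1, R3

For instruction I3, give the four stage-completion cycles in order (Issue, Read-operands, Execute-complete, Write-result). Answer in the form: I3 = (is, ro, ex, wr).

[I1] 1/2/7/8
[I2] 2/9/11/12  (RAW R3: wait I1 write@8)
[I3] 9/10/15/16  (struct: M0 busy until I1 writes@8)
[I4] 10/11/16/17
[I5] 11/17/18/19  (RAW R7: wait I3 write@16)
[I6] 20/21/22/23  (struct: A0 busy until I5 writes@19)

I3 = (9, 10, 15, 16)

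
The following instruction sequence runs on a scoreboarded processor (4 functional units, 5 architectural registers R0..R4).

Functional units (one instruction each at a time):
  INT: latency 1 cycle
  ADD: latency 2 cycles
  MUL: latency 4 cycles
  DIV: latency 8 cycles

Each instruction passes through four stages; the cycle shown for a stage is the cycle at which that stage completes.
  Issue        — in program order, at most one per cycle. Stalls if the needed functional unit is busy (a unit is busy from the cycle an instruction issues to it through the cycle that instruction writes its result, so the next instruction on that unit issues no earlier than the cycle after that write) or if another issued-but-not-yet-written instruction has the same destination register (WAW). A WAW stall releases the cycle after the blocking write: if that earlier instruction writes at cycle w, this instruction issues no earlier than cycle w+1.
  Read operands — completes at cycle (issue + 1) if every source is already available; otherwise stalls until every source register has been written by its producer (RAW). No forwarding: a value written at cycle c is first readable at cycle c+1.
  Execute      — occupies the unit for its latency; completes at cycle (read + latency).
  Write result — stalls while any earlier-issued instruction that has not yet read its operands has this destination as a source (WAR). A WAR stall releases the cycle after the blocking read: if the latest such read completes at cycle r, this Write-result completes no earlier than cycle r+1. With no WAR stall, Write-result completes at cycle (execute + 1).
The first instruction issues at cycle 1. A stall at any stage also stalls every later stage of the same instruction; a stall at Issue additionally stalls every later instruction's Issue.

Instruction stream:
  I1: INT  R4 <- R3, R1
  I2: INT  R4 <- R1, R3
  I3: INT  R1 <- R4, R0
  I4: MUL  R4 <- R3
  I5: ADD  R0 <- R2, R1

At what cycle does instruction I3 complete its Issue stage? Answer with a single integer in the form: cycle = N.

c1: I1 issues→INT
c2: I1 reads
c3: I1 exec-done
c4: I1 writes R4
c5: I2 issues→INT
c6: I2 reads
c7: I2 exec-done
c8: I2 writes R4
c9: I3 issues→INT
c10: I3 reads, I4 issues→MUL
c11: I3 exec-done, I4 reads, I5 issues→ADD
c12: I3 writes R1
c13: I5 reads
c15: I4 exec-done, I5 exec-done
c16: I4 writes R4, I5 writes R0

cycle = 9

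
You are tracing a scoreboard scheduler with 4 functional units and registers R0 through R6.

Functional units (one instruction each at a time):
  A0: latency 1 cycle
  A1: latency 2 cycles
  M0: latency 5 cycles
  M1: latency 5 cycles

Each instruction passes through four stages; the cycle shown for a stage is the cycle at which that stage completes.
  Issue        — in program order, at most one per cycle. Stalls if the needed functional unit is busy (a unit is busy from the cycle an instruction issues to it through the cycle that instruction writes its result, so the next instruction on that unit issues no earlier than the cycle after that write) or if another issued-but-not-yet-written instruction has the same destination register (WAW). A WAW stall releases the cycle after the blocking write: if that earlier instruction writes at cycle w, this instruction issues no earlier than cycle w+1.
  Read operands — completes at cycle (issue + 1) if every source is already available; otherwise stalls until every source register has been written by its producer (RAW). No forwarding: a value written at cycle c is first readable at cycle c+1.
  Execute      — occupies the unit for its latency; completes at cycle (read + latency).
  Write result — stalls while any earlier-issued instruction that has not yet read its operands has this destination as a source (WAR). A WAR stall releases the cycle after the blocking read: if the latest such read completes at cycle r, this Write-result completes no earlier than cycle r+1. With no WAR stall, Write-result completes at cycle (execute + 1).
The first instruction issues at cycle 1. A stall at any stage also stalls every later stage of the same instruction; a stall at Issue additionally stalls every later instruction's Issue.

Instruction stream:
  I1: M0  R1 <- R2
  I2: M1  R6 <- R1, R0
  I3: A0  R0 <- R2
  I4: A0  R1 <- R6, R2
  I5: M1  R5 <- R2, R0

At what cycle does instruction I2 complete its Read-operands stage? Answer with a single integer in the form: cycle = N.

1) issue 1, read 2, done 7, write 8
2) issue 2, read 9, done 14, write 15  <RAW R1: wait I1 write@8>
3) issue 3, read 4, done 5, write 10  <WAR R0: wait I2 read@9>
4) issue 11, read 16, done 17, write 18  <struct: A0 busy until I3 writes@10 / RAW R6: wait I2 write@15>
5) issue 16, read 17, done 22, write 23  <struct: M1 busy until I2 writes@15>

cycle = 9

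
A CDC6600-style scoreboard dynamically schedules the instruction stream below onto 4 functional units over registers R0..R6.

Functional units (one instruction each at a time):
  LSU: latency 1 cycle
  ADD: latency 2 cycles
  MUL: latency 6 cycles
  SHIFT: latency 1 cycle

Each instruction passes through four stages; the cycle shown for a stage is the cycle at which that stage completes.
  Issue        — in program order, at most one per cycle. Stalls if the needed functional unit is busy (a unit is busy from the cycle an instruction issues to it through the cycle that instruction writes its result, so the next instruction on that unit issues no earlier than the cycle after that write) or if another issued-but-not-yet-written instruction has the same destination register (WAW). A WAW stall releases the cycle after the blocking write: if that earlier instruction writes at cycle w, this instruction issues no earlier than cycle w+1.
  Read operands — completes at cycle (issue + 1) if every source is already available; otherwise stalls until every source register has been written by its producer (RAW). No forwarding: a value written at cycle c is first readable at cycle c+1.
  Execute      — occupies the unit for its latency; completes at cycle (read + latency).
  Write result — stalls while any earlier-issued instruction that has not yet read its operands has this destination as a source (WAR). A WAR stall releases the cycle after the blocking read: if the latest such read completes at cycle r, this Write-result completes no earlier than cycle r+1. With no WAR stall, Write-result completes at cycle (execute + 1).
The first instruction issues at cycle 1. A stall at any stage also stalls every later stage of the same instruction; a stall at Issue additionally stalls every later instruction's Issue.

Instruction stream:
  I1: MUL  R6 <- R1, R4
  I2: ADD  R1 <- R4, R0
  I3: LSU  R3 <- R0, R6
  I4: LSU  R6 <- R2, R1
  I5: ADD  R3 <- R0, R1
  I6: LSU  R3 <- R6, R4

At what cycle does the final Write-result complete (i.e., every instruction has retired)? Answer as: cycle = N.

cycle = 22

  I1 | 1 | 2 | 8 | 9
  I2 | 2 | 3 | 5 | 6
  I3 | 3 | 10 | 11 | 12   RAW R6: wait I1 write@9
  I4 | 13 | 14 | 15 | 16   struct: LSU busy until I3 writes@12
  I5 | 14 | 15 | 17 | 18
  I6 | 19 | 20 | 21 | 22   WAW R3: wait I5 write@18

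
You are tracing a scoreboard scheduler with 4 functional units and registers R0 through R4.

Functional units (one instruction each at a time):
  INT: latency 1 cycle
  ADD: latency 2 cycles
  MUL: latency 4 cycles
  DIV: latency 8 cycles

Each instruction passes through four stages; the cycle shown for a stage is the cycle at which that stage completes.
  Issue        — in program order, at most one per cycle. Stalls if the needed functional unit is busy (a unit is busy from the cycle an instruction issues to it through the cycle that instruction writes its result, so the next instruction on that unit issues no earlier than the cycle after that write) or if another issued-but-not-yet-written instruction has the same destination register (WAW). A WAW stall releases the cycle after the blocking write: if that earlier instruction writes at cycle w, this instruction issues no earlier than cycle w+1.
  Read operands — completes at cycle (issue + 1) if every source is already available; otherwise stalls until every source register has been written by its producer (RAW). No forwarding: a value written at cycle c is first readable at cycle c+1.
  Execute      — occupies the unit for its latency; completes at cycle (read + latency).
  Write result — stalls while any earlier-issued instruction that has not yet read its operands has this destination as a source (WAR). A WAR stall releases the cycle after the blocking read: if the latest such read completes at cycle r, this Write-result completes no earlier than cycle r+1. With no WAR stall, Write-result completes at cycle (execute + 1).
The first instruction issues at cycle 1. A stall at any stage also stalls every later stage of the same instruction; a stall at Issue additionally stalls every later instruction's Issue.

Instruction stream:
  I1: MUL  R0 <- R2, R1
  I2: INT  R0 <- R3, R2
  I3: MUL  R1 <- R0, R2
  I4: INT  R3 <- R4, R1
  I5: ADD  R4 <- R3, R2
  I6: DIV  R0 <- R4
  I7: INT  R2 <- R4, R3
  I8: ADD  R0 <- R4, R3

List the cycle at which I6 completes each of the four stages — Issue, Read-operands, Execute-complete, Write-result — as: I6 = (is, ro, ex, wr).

I1  is:1  ro:2  ex:6  wr:7
I2  is:8  ro:9  ex:10  wr:11  — WAW R0: wait I1 write@7
I3  is:9  ro:12  ex:16  wr:17  — RAW R0: wait I2 write@11
I4  is:12  ro:18  ex:19  wr:20  — struct: INT busy until I2 writes@11, RAW R1: wait I3 write@17
I5  is:13  ro:21  ex:23  wr:24  — RAW R3: wait I4 write@20
I6  is:14  ro:25  ex:33  wr:34  — RAW R4: wait I5 write@24
I7  is:21  ro:25  ex:26  wr:27  — struct: INT busy until I4 writes@20, RAW R4: wait I5 write@24
I8  is:35  ro:36  ex:38  wr:39  — WAW R0: wait I6 write@34

I6 = (14, 25, 33, 34)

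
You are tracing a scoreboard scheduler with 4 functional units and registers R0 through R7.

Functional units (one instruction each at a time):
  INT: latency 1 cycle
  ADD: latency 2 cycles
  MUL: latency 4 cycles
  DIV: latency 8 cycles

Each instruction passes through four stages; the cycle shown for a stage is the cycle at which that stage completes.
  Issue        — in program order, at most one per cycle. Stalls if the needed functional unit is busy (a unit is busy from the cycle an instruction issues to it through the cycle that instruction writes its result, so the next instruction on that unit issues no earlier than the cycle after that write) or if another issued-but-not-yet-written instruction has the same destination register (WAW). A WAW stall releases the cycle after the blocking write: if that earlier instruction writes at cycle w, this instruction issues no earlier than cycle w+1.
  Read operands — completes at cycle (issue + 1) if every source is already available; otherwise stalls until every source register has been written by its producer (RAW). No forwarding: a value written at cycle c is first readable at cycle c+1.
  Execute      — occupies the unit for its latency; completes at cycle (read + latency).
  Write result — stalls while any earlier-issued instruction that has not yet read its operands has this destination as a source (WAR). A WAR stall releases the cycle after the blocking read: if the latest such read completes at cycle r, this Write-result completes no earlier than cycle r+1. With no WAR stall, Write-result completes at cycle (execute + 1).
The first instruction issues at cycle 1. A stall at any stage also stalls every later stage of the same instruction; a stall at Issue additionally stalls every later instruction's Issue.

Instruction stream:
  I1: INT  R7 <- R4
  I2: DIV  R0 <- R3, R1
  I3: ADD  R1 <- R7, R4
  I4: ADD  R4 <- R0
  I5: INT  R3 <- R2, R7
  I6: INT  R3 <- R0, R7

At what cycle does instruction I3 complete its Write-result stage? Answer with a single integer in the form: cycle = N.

  I1 | 1 | 2 | 3 | 4
  I2 | 2 | 3 | 11 | 12
  I3 | 3 | 5 | 7 | 8   RAW R7: wait I1 write@4
  I4 | 9 | 13 | 15 | 16   struct: ADD busy until I3 writes@8 · RAW R0: wait I2 write@12
  I5 | 10 | 11 | 12 | 13
  I6 | 14 | 15 | 16 | 17   struct: INT busy until I5 writes@13

cycle = 8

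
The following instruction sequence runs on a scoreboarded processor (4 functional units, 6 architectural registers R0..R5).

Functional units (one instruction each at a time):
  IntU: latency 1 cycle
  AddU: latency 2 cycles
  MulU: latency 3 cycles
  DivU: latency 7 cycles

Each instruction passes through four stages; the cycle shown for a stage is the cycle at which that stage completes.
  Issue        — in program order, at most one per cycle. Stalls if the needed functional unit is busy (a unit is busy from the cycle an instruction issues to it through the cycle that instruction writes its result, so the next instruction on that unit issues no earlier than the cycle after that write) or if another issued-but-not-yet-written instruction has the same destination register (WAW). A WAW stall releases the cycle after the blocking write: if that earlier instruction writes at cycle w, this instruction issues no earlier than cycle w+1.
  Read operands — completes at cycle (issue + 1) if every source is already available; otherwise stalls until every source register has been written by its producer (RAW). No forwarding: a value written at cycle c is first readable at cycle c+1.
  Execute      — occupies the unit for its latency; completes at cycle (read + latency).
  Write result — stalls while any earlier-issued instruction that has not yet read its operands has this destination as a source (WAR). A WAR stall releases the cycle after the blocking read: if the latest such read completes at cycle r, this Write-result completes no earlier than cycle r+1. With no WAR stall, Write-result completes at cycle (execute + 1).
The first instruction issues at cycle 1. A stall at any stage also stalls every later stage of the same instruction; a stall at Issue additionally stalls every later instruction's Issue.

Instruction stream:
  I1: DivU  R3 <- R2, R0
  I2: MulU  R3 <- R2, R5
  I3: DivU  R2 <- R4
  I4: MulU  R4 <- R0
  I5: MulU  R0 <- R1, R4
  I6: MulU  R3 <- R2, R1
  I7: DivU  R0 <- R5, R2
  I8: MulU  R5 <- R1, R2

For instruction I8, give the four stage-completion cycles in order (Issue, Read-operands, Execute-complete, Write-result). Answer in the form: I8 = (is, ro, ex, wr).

I8 = (35, 36, 39, 40)

[I1] 1/2/9/10
[I2] 11/12/15/16  (WAW R3: wait I1 write@10)
[I3] 12/13/20/21
[I4] 17/18/21/22  (struct: MulU busy until I2 writes@16)
[I5] 23/24/27/28  (struct: MulU busy until I4 writes@22)
[I6] 29/30/33/34  (struct: MulU busy until I5 writes@28)
[I7] 30/31/38/39
[I8] 35/36/39/40  (struct: MulU busy until I6 writes@34)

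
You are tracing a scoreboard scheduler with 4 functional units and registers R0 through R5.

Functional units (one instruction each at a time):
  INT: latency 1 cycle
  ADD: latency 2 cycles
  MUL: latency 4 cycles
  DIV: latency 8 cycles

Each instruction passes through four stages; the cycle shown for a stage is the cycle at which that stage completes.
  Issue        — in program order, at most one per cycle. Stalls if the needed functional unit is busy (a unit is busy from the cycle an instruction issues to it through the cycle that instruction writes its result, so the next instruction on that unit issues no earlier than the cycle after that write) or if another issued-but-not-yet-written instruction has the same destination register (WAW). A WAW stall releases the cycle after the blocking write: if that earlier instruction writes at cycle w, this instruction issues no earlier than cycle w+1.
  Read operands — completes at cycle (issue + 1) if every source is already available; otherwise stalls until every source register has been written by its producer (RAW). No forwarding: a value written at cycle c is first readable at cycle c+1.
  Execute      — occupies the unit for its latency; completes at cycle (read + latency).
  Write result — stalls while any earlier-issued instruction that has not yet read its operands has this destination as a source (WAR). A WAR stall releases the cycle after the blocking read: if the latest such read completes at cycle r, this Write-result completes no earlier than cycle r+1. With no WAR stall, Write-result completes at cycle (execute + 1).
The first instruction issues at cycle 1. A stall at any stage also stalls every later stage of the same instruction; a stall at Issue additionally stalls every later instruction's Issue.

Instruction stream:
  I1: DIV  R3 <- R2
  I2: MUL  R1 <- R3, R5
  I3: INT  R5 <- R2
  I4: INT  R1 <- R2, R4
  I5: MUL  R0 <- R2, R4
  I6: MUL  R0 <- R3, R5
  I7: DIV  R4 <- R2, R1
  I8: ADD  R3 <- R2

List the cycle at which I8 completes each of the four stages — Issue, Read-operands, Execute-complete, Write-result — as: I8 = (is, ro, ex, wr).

I8 = (28, 29, 31, 32)

c1: I1→DIV
c2: I1 RO · I2→MUL
c3: I3→INT
c4: I3 RO
c5: I3 EX
c10: I1 EX
c11: I1 WR R3
c12: I2 RO
c13: I3 WR R5
c16: I2 EX
c17: I2 WR R1
c18: I4→INT
c19: I4 RO · I5→MUL
c20: I4 EX · I5 RO
c21: I4 WR R1
c24: I5 EX
c25: I5 WR R0
c26: I6→MUL
c27: I6 RO · I7→DIV
c28: I7 RO · I8→ADD
c29: I8 RO
c31: I6 EX · I8 EX
c32: I6 WR R0 · I8 WR R3
c36: I7 EX
c37: I7 WR R4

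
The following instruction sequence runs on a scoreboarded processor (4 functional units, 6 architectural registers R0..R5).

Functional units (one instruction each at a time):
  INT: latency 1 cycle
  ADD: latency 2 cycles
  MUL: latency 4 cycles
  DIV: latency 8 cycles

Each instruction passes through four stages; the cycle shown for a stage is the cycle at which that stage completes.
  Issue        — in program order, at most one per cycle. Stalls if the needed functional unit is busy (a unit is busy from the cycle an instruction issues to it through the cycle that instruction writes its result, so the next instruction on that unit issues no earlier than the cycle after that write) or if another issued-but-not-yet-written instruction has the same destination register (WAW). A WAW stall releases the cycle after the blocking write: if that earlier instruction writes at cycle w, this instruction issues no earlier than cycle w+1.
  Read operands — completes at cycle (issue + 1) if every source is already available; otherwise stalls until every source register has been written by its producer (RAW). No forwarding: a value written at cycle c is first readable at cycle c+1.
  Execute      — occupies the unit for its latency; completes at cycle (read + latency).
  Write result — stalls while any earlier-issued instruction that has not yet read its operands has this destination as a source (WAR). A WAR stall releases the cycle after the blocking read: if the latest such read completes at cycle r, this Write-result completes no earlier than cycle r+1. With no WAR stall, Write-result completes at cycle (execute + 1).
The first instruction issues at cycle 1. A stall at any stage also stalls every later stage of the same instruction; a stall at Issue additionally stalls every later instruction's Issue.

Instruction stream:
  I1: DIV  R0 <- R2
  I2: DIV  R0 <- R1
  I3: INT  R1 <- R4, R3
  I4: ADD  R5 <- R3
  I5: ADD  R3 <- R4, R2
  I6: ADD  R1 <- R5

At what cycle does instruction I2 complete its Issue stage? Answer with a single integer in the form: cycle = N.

cycle 1: issue I1 (DIV)
cycle 2: I1 read-ops
cycle 10: I1 finished on DIV
cycle 11: I1→R0
cycle 12: issue I2 (DIV)
cycle 13: I2 read-ops; issue I3 (INT)
cycle 14: I3 read-ops; issue I4 (ADD)
cycle 15: I3 finished on INT; I4 read-ops
cycle 16: I3→R1
cycle 17: I4 finished on ADD
cycle 18: I4→R5
cycle 19: issue I5 (ADD)
cycle 20: I5 read-ops
cycle 21: I2 finished on DIV
cycle 22: I2→R0; I5 finished on ADD
cycle 23: I5→R3
cycle 24: issue I6 (ADD)
cycle 25: I6 read-ops
cycle 27: I6 finished on ADD
cycle 28: I6→R1

cycle = 12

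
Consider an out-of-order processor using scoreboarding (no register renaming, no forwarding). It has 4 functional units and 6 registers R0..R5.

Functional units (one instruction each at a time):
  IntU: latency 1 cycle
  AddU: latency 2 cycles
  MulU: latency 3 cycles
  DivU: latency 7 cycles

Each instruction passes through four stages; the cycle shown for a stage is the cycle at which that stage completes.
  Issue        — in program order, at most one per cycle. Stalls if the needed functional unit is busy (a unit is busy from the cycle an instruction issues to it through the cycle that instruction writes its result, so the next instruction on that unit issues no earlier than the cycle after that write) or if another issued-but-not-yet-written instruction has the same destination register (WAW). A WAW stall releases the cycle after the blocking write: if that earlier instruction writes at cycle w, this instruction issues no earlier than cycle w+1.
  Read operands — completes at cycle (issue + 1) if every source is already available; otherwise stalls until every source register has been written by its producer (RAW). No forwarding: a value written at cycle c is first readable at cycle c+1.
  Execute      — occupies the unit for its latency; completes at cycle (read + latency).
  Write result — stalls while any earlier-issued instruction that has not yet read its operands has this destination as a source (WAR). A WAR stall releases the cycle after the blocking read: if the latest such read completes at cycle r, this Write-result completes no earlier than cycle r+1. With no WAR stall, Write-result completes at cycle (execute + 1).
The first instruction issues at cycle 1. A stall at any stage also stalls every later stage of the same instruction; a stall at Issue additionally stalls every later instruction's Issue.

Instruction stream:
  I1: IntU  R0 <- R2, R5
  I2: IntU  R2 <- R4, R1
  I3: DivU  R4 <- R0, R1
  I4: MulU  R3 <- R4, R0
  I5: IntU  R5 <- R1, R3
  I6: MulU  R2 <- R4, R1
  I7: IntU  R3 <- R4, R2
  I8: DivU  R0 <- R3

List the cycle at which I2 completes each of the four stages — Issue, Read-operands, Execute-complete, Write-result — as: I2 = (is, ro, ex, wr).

I2 = (5, 6, 7, 8)

[I1] 1/2/3/4
[I2] 5/6/7/8  (struct: IntU busy until I1 writes@4)
[I3] 6/7/14/15
[I4] 7/16/19/20  (RAW R4: wait I3 write@15)
[I5] 9/21/22/23  (struct: IntU busy until I2 writes@8; RAW R3: wait I4 write@20)
[I6] 21/22/25/26  (struct: MulU busy until I4 writes@20)
[I7] 24/27/28/29  (struct: IntU busy until I5 writes@23; RAW R2: wait I6 write@26)
[I8] 25/30/37/38  (RAW R3: wait I7 write@29)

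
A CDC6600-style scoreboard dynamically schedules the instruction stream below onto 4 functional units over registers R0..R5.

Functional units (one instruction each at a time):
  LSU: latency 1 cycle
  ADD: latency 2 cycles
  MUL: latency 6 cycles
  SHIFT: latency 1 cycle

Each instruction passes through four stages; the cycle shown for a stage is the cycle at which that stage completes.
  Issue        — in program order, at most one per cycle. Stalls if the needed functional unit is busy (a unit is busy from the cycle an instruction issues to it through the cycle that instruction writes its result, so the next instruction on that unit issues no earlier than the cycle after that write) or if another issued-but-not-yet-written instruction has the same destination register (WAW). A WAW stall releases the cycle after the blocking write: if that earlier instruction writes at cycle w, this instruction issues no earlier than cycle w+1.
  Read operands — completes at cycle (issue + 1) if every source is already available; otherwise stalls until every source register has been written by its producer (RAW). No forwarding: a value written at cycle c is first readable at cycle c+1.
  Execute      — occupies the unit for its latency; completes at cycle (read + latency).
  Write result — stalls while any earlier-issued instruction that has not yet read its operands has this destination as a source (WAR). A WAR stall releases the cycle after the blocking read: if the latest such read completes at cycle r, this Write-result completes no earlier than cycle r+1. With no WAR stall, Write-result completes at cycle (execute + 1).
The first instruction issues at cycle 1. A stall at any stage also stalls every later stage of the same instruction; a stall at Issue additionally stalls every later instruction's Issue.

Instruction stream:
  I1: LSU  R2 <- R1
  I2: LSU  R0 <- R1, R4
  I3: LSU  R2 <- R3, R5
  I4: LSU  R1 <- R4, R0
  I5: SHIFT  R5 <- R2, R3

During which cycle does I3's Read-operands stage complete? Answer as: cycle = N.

cycle = 10

[1] I1→LSU
[2] I1 RO
[3] I1 EX
[4] I1 WR R2
[5] I2→LSU
[6] I2 RO
[7] I2 EX
[8] I2 WR R0
[9] I3→LSU
[10] I3 RO
[11] I3 EX
[12] I3 WR R2
[13] I4→LSU
[14] I4 RO · I5→SHIFT
[15] I4 EX · I5 RO
[16] I4 WR R1 · I5 EX
[17] I5 WR R5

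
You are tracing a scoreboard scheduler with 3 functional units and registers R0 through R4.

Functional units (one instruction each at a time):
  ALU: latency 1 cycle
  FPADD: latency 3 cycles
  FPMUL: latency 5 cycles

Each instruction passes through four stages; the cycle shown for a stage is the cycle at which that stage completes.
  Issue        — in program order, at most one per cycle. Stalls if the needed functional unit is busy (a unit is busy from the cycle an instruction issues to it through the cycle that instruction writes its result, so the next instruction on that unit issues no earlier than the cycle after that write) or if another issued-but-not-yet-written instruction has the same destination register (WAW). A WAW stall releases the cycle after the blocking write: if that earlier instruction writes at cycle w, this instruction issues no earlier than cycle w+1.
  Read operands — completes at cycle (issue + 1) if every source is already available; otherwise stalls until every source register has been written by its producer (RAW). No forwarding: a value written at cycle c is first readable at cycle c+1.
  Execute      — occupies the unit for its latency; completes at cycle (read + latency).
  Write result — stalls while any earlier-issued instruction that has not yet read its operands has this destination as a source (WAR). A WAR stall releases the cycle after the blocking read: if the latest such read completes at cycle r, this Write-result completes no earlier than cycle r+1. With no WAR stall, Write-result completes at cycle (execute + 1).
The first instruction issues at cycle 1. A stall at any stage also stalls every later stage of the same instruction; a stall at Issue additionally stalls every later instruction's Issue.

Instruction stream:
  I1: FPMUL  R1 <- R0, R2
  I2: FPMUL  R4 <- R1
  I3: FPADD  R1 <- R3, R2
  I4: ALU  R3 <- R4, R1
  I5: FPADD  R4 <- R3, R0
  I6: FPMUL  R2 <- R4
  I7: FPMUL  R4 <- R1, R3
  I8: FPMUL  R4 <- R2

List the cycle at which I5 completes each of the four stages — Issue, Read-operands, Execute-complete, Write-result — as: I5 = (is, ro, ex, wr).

[I1] 1/2/7/8
[I2] 9/10/15/16  (struct: FPMUL busy until I1 writes@8)
[I3] 10/11/14/15
[I4] 11/17/18/19  (RAW R4: wait I2 write@16)
[I5] 17/20/23/24  (WAW R4: wait I2 write@16; RAW R3: wait I4 write@19)
[I6] 18/25/30/31  (RAW R4: wait I5 write@24)
[I7] 32/33/38/39  (struct: FPMUL busy until I6 writes@31)
[I8] 40/41/46/47  (struct: FPMUL busy until I7 writes@39)

I5 = (17, 20, 23, 24)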